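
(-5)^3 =-125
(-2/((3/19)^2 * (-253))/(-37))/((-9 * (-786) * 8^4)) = -361/1220561768448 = -0.00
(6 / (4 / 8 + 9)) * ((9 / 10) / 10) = 27 / 475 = 0.06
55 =55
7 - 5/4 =23/4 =5.75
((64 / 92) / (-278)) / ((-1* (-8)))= -1 / 3197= -0.00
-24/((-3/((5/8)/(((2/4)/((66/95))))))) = 132/19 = 6.95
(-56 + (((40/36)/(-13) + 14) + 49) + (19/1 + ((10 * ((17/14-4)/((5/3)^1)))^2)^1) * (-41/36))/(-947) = 636158/1809717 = 0.35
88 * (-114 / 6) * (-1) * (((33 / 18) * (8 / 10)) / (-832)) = -2299 / 780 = -2.95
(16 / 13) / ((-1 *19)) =-16 / 247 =-0.06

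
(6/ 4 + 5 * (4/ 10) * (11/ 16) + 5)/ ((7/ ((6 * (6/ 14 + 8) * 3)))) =4779/ 28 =170.68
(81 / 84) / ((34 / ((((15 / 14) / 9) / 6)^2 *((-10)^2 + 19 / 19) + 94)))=5971901 / 2239104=2.67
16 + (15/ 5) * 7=37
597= 597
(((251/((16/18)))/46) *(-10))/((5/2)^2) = -2259/230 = -9.82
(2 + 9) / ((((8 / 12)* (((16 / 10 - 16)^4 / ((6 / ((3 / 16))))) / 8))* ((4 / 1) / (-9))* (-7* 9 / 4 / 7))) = 6875 / 69984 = 0.10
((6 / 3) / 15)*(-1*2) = -4 / 15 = -0.27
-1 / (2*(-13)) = 1 / 26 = 0.04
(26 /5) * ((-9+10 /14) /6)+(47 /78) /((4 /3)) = -73481 /10920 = -6.73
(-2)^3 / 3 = -8 / 3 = -2.67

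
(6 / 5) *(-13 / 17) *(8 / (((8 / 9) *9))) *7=-546 / 85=-6.42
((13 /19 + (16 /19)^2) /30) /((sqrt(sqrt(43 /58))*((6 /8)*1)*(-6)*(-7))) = 0.00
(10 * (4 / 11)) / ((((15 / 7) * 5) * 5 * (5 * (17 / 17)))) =56 / 4125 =0.01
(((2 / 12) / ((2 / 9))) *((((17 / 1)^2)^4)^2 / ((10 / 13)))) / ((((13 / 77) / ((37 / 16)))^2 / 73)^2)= 51253026302003525904542790798114184947 / 5759303680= 8899170654950343911113711000.00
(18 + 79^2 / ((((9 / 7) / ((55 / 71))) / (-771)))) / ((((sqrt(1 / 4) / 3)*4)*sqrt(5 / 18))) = -1852535733*sqrt(10) / 710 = -8251031.50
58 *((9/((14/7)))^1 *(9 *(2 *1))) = 4698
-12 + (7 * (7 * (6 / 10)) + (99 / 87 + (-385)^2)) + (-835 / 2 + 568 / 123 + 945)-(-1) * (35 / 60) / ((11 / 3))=116750332991 / 784740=148775.81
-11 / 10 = -1.10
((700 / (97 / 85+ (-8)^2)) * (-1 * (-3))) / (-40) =-1275 / 1582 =-0.81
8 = 8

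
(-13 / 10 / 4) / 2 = -13 / 80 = -0.16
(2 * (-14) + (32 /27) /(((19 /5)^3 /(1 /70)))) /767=-36297428 /994301217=-0.04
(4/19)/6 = 2/57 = 0.04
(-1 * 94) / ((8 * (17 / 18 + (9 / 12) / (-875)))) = -370125 / 29723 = -12.45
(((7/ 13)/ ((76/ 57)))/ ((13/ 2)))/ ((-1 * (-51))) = 7/ 5746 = 0.00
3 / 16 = 0.19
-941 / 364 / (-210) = 941 / 76440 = 0.01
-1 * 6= -6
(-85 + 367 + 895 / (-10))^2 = 148225 / 4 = 37056.25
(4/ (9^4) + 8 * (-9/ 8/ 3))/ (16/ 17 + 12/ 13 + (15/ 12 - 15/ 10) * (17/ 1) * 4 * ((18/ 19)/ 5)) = 2.21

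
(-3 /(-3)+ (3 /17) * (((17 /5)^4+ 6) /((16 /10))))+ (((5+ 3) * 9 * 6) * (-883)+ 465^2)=-2808648187 /17000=-165214.60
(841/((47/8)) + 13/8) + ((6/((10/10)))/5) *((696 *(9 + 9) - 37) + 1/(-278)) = 3954808941/261320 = 15133.97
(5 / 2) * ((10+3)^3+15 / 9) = 16490 / 3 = 5496.67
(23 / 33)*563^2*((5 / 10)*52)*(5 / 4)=473868655 / 66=7179828.11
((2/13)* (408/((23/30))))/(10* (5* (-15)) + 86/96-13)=-1175040/10937719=-0.11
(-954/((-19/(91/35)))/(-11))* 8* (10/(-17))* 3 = 595296/3553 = 167.55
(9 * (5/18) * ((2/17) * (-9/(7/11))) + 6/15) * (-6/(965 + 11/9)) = 0.02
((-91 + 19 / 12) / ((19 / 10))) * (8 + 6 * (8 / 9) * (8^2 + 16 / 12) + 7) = -17548915 / 1026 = -17104.21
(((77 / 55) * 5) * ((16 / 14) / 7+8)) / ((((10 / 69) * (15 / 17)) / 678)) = 2120784 / 7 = 302969.14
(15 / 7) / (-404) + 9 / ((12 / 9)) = 9537 / 1414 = 6.74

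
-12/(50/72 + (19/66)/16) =-38016/2257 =-16.84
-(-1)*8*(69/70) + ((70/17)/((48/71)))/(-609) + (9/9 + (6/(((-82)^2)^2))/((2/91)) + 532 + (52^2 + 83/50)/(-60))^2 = 236158954150999020778048406651/992015170765076556000000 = 238059.82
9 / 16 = 0.56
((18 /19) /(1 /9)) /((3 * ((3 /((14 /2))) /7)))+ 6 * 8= 1794 /19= 94.42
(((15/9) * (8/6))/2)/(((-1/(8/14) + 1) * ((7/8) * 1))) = -320/189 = -1.69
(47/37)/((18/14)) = 329/333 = 0.99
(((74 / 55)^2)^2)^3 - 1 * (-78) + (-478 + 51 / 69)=-6416011915497528743356927 / 17623010904439208984375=-364.07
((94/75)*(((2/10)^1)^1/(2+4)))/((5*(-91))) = -47/511875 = -0.00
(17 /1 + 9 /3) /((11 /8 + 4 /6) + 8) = 480 /241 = 1.99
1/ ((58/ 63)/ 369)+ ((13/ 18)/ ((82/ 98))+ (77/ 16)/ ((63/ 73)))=23242565/ 57072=407.25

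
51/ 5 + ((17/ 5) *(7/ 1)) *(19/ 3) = 2414/ 15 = 160.93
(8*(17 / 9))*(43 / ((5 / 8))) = 46784 / 45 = 1039.64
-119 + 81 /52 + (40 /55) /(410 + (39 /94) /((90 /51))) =-25904470877 /220575212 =-117.44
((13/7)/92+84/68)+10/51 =47675/32844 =1.45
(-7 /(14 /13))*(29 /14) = -377 /28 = -13.46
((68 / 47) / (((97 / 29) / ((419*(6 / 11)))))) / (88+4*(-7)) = 413134 / 250745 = 1.65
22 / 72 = 11 / 36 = 0.31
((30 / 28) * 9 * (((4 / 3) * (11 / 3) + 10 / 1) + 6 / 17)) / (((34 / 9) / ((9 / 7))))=708345 / 14161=50.02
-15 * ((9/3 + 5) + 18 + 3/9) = -395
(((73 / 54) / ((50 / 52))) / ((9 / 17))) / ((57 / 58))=935714 / 346275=2.70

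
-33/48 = -11/16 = -0.69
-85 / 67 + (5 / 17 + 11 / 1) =11419 / 1139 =10.03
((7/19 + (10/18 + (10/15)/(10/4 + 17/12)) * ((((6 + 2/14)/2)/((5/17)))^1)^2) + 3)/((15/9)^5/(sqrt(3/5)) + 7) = -63961493237379/25096466042200 + 10967334231375 * sqrt(15)/7027010491816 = 3.50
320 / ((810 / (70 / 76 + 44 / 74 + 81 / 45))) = 372944 / 284715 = 1.31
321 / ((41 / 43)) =13803 / 41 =336.66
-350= -350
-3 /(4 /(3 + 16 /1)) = -57 /4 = -14.25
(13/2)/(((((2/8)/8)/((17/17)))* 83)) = 208/83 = 2.51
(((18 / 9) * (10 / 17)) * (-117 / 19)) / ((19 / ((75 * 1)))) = -175500 / 6137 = -28.60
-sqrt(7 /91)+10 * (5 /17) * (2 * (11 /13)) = 1100 /221-sqrt(13) /13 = 4.70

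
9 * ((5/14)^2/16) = 225/3136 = 0.07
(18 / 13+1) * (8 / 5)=248 / 65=3.82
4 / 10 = 0.40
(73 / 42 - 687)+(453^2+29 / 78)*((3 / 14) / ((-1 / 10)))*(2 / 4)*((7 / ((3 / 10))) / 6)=-2803352843 / 3276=-855724.31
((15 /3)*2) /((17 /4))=40 /17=2.35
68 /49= 1.39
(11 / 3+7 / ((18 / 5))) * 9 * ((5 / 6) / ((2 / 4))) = 505 / 6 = 84.17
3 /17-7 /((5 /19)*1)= -2246 /85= -26.42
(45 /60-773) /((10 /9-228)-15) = 27801 /8708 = 3.19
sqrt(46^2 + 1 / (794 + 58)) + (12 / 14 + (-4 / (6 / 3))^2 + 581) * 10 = sqrt(384003429) / 426 + 41010 / 7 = 5904.57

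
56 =56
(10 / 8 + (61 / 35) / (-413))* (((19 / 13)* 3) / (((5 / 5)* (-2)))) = -4105767 / 1503320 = -2.73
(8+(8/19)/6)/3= 460/171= 2.69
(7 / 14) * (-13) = -13 / 2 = -6.50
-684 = -684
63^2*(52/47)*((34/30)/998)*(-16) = -9356256/117265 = -79.79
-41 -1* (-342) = 301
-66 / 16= -33 / 8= -4.12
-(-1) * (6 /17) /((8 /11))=33 /68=0.49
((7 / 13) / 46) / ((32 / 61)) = 427 / 19136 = 0.02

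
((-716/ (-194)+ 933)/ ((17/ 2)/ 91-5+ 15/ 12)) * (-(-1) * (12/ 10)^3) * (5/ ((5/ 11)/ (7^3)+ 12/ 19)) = -46555479970272/ 13312985675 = -3497.00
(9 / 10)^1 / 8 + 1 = 89 / 80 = 1.11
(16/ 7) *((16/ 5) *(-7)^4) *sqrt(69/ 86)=43904 *sqrt(5934)/ 215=15730.39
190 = 190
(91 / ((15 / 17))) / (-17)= -91 / 15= -6.07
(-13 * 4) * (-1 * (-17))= -884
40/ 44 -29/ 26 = -59/ 286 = -0.21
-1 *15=-15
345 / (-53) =-345 / 53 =-6.51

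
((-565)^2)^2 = 101904600625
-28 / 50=-14 / 25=-0.56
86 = 86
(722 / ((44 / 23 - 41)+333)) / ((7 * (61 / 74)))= 307211 / 721630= 0.43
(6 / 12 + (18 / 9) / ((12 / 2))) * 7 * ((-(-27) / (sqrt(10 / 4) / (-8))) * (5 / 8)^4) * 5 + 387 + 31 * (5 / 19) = -212.82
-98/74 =-49/37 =-1.32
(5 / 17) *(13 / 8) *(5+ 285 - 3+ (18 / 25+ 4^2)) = 98709 / 680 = 145.16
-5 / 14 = -0.36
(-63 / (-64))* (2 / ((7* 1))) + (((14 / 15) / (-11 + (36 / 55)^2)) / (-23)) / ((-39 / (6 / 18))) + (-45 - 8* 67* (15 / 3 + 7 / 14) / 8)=-3413735464181 / 8261326944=-413.22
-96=-96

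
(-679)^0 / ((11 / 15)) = 15 / 11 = 1.36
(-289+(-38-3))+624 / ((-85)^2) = -2383626 / 7225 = -329.91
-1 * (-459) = 459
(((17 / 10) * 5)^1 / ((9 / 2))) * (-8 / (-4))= 34 / 9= 3.78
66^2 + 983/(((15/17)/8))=199028/15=13268.53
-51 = -51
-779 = -779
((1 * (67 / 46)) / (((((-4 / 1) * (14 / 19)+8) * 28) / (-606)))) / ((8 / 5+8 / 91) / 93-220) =259074595 / 9134772736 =0.03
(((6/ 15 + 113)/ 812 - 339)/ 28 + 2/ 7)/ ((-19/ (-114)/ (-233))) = 16519.38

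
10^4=10000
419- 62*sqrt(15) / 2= 298.94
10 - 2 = 8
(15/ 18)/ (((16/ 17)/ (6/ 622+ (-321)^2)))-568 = 451155147/ 4976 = 90666.23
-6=-6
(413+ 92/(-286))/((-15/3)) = -59013/715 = -82.54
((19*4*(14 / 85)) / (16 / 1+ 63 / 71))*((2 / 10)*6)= 453264 / 509575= 0.89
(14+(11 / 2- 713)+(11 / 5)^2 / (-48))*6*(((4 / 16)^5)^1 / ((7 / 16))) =-118903 / 12800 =-9.29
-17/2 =-8.50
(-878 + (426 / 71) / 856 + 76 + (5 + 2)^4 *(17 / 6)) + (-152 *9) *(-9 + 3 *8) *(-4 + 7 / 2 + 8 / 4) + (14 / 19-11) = -604762759 / 24396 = -24789.42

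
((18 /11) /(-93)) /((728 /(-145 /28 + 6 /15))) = 0.00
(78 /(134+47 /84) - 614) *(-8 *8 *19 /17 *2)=87755.19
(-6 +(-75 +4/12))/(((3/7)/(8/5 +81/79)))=-1756678/3555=-494.14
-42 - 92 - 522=-656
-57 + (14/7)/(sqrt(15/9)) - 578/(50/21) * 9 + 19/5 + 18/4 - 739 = -148627/50 + 2 * sqrt(15)/5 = -2970.99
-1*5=-5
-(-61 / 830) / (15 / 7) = 427 / 12450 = 0.03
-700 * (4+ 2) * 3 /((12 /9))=-9450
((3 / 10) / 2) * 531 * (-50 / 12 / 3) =-885 / 8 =-110.62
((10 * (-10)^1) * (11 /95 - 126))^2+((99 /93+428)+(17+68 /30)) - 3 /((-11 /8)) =292615007205014 /1846515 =158468795.11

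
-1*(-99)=99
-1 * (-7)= 7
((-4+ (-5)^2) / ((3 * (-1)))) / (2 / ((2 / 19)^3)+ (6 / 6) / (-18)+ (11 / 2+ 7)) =-252 / 62179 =-0.00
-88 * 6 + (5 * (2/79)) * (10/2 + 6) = -41602/79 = -526.61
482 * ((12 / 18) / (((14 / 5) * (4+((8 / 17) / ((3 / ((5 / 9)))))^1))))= 184365 / 6566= 28.08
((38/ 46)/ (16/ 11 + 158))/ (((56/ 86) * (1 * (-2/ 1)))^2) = 0.00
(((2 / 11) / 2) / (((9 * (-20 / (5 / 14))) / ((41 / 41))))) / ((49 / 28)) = -1 / 9702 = -0.00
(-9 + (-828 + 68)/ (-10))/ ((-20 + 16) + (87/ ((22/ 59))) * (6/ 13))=9581/ 14827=0.65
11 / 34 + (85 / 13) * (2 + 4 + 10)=46383 / 442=104.94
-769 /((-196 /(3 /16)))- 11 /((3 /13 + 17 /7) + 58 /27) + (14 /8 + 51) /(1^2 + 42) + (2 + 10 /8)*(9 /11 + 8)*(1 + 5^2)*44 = 13055456940585 /398206144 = 32785.67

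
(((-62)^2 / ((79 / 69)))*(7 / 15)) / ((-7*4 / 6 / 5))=-132618 / 79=-1678.71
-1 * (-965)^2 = -931225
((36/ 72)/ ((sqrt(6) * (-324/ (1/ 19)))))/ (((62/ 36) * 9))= -sqrt(6)/ 1145016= -0.00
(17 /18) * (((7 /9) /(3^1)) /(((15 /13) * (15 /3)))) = 1547 /36450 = 0.04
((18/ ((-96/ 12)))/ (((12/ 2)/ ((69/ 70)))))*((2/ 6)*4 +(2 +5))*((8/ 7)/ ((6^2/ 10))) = -575/ 588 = -0.98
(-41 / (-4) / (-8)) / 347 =-41 / 11104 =-0.00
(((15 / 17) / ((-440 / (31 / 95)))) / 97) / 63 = -31 / 289498440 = -0.00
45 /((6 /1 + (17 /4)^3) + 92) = 576 /2237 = 0.26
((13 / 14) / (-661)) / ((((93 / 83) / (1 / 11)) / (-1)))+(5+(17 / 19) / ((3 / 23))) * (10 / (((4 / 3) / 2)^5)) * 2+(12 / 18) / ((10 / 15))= 162079445422 / 89934999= 1802.18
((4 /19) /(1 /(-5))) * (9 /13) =-180 /247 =-0.73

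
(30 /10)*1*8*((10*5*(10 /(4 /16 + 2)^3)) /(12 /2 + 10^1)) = 65.84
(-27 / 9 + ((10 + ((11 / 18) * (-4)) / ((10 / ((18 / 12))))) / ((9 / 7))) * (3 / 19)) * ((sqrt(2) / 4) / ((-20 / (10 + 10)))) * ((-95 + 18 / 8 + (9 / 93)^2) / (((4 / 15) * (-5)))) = 221525993 * sqrt(2) / 7011456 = 44.68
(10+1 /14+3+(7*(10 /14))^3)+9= 2059 /14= 147.07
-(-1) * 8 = 8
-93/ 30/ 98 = -31/ 980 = -0.03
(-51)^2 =2601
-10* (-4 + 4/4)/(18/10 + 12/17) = 850/71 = 11.97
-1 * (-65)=65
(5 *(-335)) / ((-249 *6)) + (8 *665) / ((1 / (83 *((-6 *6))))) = -15896158.88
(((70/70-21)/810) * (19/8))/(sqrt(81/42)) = -19 * sqrt(42)/2916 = -0.04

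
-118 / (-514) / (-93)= -59 / 23901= -0.00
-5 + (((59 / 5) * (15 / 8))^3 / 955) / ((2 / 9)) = 45017497 / 977920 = 46.03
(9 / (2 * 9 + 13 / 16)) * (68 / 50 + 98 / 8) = 48996 / 7525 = 6.51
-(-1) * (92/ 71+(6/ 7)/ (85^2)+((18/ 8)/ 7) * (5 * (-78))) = -127280639/ 1025950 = -124.06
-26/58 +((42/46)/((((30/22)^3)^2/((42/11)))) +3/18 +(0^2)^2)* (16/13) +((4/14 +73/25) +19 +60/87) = 1791398715629/76819640625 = 23.32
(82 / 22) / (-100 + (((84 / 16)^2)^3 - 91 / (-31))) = 0.00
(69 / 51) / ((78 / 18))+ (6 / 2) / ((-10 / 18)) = -5622 / 1105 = -5.09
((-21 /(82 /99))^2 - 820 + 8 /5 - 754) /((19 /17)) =-531299011 /638780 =-831.74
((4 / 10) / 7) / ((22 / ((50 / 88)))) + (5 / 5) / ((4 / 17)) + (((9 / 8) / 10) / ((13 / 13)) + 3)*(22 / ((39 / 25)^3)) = 2986217459 / 133981848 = 22.29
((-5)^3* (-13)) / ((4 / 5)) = 8125 / 4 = 2031.25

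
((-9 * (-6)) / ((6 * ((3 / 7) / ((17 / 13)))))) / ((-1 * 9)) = -119 / 39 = -3.05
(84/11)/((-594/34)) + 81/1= 87733/1089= 80.56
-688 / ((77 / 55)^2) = -17200 / 49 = -351.02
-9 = -9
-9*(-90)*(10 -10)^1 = 0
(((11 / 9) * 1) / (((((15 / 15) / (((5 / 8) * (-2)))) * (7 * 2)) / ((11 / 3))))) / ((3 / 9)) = -605 / 504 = -1.20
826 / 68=413 / 34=12.15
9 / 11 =0.82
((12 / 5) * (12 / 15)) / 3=16 / 25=0.64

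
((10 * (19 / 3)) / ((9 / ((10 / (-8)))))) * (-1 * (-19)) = -167.13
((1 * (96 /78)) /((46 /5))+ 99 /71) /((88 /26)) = 32441 /71852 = 0.45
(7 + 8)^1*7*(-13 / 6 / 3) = -455 / 6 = -75.83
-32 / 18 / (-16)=1 / 9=0.11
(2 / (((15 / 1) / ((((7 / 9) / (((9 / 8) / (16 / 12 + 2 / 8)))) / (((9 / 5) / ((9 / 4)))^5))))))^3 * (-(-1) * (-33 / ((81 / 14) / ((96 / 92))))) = -44226818603515625 / 84091644121448448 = -0.53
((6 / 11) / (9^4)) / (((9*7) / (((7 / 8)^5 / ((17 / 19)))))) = 45619 / 60304932864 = 0.00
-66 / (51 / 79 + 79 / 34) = -16116 / 725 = -22.23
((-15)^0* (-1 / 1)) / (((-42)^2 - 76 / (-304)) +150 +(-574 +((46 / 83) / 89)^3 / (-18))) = -14511315945708 / 19448791196040475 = -0.00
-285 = -285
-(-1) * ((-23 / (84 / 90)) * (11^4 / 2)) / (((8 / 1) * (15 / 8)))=-336743 / 28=-12026.54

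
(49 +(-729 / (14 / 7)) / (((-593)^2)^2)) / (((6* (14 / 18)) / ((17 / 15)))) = 206012593976473 / 17311982688140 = 11.90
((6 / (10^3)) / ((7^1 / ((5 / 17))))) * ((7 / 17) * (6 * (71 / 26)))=639 / 375700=0.00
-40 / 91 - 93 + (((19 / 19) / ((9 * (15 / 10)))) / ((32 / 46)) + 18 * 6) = 14.67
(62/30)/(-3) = -31/45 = -0.69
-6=-6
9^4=6561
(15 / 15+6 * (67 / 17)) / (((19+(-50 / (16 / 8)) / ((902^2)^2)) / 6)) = 554715330867808 / 71270108142381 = 7.78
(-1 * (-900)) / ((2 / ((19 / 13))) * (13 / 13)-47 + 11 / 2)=-1368 / 61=-22.43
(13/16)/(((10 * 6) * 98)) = 13/94080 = 0.00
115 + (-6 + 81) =190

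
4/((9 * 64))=1/144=0.01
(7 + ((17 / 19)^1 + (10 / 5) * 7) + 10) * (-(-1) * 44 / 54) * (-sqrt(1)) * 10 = -44440 / 171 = -259.88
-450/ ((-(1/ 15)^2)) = 101250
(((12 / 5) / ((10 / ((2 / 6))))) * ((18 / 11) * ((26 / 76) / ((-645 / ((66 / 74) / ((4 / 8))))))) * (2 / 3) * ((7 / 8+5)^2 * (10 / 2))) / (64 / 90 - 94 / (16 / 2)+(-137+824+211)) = -59643 / 3712423490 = -0.00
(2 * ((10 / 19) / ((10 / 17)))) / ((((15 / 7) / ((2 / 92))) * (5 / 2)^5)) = 3808 / 20484375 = 0.00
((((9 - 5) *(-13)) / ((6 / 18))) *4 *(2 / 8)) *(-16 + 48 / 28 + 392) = -412464 / 7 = -58923.43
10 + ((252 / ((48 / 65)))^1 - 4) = 347.25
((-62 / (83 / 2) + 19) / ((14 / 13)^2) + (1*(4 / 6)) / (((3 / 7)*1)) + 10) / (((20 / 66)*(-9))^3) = -1038681787 / 790624800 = -1.31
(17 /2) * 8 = 68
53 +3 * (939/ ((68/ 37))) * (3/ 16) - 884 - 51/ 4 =-556.35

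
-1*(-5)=5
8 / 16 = 1 / 2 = 0.50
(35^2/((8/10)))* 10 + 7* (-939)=17479/2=8739.50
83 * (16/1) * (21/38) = 13944/19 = 733.89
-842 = -842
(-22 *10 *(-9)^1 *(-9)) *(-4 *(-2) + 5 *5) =-588060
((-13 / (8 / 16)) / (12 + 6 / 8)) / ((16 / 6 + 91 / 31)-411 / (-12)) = -0.05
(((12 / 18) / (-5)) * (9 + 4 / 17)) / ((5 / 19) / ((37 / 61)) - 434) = 0.00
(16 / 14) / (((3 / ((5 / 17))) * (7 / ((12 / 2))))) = 0.10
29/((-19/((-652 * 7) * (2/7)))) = 37816/19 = 1990.32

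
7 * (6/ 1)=42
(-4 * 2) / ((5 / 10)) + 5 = -11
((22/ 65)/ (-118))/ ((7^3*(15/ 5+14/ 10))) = -1/ 526162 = -0.00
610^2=372100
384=384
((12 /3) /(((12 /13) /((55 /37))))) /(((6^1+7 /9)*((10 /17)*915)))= 2431 /1376770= 0.00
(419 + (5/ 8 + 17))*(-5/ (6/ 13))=-4730.10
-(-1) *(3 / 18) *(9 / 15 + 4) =23 / 30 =0.77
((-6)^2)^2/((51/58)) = 25056/17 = 1473.88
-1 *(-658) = 658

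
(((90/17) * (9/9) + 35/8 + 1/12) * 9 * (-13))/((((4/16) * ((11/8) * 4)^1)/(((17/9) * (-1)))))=51727/33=1567.48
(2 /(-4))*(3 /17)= -3 /34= -0.09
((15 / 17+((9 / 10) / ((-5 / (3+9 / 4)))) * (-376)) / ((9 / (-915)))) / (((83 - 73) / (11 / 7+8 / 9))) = -47711821 / 5355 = -8909.77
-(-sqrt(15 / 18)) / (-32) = -sqrt(30) / 192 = -0.03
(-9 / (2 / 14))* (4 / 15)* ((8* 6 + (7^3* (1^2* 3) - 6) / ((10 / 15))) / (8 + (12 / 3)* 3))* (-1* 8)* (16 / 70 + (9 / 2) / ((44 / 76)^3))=8286784038 / 33275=249039.34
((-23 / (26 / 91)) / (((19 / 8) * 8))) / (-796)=161 / 30248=0.01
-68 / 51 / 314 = -2 / 471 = -0.00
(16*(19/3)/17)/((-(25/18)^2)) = -32832/10625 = -3.09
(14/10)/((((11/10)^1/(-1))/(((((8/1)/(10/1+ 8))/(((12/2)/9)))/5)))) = -28/165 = -0.17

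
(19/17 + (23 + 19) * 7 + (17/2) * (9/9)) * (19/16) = 196137/544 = 360.55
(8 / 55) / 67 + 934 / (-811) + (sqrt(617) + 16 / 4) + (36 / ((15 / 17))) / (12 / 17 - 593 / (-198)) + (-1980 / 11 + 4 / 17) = -104988087837682 / 632879068415 + sqrt(617) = -141.05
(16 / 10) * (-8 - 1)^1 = -72 / 5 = -14.40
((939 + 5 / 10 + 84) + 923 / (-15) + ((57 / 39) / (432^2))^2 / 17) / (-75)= -481283132271134477 / 37523373907968000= -12.83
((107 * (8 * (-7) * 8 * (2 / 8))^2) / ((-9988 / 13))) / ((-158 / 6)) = 13086528 / 197263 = 66.34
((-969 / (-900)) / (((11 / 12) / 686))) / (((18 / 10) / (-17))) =-3766826 / 495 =-7609.75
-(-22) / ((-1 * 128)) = -11 / 64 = -0.17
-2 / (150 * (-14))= 1 / 1050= 0.00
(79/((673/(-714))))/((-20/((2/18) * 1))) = 9401/20190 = 0.47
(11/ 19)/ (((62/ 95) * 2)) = 0.44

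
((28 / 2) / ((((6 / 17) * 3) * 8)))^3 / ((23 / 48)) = 1685159 / 178848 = 9.42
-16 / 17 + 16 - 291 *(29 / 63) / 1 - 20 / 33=-119.50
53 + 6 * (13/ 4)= 145/ 2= 72.50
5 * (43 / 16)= 215 / 16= 13.44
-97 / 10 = -9.70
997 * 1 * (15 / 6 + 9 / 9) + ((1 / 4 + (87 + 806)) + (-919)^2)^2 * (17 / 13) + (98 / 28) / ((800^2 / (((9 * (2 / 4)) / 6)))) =62215573277161280273 / 66560000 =934729165822.74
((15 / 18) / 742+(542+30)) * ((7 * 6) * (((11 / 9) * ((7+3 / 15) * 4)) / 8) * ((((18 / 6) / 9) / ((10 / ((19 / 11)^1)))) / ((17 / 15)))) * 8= 11384572 / 265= 42960.65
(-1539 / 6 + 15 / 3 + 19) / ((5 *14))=-93 / 28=-3.32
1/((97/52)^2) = 2704/9409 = 0.29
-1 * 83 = -83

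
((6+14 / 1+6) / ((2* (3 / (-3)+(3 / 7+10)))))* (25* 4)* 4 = 18200 / 33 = 551.52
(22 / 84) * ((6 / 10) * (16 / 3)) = 88 / 105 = 0.84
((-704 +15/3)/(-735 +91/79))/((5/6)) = 165663/144935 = 1.14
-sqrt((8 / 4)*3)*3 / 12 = -sqrt(6) / 4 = -0.61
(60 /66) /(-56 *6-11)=-10 /3817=-0.00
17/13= 1.31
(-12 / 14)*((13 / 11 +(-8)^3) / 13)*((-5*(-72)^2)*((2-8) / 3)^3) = 6990935040 / 1001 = 6983951.09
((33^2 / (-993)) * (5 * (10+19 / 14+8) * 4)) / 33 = -29810 / 2317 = -12.87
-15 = -15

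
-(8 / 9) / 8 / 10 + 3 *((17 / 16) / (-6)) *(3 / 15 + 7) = -1381 / 360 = -3.84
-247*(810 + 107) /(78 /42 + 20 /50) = -7927465 /79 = -100347.66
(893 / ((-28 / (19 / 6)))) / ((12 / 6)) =-16967 / 336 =-50.50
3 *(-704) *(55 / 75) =-7744 / 5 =-1548.80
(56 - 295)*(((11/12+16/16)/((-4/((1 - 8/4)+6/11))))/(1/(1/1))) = -52.05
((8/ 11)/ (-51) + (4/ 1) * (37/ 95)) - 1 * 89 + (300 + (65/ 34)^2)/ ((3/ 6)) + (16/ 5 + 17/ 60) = 1896603443/ 3624060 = 523.34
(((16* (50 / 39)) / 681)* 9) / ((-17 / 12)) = -9600 / 50167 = -0.19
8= 8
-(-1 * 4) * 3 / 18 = 2 / 3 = 0.67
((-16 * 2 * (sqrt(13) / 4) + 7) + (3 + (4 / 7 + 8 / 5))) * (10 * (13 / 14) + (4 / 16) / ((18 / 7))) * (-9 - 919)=-77896088 / 735 + 4388512 * sqrt(13) / 63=145177.74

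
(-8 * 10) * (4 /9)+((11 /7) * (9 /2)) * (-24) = -12932 /63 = -205.27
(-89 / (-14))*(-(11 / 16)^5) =-14333539 / 14680064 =-0.98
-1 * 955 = -955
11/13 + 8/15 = 269/195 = 1.38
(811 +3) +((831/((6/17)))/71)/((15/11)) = 1785619/2130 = 838.32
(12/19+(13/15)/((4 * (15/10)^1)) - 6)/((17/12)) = -17866/4845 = -3.69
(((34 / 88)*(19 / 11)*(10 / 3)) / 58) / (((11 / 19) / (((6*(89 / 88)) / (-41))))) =-0.01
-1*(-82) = 82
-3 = -3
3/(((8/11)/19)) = 78.38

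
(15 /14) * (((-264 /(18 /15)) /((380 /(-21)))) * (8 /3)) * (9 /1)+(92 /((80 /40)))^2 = 46144 /19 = 2428.63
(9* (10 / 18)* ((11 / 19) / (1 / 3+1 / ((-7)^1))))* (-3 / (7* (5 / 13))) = -1287 / 76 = -16.93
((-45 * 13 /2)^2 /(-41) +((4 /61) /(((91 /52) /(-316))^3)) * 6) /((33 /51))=-135249690279003 /37745092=-3583239.12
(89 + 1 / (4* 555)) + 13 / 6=202391 / 2220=91.17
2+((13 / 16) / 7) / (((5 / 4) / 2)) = 153 / 70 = 2.19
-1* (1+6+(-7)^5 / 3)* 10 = 167860 / 3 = 55953.33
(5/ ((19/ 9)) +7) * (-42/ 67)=-7476/ 1273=-5.87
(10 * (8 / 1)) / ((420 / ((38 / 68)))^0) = 80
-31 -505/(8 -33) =-10.80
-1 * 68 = -68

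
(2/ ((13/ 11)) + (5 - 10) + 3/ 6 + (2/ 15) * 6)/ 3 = -87/ 130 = -0.67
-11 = -11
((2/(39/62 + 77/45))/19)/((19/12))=0.03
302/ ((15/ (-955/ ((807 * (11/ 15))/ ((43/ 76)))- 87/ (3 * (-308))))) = -97323728/ 5903205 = -16.49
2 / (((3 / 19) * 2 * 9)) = 19 / 27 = 0.70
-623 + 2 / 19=-11835 / 19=-622.89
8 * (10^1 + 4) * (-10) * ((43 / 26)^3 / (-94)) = 53.90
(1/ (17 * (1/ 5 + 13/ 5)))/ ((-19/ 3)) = -15/ 4522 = -0.00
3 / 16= 0.19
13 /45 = 0.29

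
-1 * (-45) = 45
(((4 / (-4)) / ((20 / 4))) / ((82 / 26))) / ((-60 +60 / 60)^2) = -13 / 713605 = -0.00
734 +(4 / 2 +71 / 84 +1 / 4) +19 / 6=31091 / 42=740.26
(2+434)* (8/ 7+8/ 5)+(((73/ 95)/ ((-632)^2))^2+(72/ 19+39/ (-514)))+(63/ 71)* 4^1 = 221270903304437761848001/ 183909869309305753600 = 1203.15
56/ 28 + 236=238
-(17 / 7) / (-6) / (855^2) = 17 / 30703050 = 0.00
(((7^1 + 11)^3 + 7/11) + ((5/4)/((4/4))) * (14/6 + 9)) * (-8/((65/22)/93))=-95700472/65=-1472314.95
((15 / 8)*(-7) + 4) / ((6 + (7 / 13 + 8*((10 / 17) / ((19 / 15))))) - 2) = -306527 / 277256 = -1.11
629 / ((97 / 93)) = 58497 / 97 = 603.06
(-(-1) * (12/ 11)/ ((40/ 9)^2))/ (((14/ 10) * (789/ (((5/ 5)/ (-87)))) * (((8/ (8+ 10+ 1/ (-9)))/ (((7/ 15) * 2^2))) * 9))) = -161/ 604058400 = -0.00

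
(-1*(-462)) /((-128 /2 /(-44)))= 2541 /8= 317.62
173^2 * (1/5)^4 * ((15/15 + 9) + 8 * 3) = 1017586/625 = 1628.14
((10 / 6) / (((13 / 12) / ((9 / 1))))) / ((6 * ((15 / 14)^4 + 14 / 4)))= 1152480 / 2406053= 0.48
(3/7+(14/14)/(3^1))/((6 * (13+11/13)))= 26/2835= 0.01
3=3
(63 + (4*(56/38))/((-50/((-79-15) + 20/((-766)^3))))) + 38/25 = 2017547744197/26686396325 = 75.60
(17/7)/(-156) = -17/1092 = -0.02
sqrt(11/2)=sqrt(22)/2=2.35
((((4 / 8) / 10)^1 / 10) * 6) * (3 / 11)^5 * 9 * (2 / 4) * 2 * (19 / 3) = 0.00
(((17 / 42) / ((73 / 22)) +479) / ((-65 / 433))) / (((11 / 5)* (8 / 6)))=-159017951 / 146146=-1088.08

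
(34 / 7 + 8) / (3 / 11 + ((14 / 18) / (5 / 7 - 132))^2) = 33862673295 / 718391569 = 47.14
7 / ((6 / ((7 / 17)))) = 49 / 102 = 0.48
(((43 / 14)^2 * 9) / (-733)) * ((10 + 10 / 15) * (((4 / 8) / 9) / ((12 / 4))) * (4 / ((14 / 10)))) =-0.07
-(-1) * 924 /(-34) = -27.18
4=4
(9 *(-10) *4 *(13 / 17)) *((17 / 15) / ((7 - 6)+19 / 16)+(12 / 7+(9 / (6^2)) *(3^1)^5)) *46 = -474559644 / 595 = -797579.23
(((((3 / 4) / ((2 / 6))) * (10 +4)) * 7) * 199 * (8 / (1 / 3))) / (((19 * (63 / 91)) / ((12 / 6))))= 3042312 / 19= 160121.68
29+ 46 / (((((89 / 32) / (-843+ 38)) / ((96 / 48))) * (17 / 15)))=-35504923 / 1513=-23466.57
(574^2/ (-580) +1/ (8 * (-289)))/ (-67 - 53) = 63479091/ 13409600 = 4.73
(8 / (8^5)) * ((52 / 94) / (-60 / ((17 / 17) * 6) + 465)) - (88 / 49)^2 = -3727031977 / 1155553280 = -3.23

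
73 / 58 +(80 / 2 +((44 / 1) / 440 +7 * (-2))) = 3967 / 145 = 27.36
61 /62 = 0.98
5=5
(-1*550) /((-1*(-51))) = -550 /51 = -10.78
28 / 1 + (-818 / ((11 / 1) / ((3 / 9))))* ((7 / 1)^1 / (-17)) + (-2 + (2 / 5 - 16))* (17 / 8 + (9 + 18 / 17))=-176.23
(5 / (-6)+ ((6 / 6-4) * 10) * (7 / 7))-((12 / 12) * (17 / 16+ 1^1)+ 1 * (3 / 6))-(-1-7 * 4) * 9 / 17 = -14723 / 816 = -18.04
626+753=1379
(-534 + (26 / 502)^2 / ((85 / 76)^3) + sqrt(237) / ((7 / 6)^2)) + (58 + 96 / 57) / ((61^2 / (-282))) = -527.21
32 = 32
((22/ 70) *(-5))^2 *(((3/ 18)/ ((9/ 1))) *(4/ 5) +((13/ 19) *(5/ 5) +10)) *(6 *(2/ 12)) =3320603/ 125685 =26.42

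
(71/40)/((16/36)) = 639/160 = 3.99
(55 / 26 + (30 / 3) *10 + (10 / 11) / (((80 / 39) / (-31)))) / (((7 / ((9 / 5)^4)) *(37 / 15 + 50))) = 1990010349 / 787787000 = 2.53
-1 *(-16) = 16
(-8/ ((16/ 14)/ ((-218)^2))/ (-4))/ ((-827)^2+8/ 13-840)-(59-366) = 389613118/ 1268595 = 307.12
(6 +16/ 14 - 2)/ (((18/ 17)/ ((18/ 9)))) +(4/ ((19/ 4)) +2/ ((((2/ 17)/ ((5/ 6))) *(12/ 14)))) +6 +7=191923/ 4788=40.08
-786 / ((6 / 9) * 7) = -1179 / 7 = -168.43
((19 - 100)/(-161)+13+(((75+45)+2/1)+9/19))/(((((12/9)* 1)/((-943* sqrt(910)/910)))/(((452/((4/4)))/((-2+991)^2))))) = -5781330747* sqrt(910)/118381984630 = -1.47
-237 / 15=-79 / 5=-15.80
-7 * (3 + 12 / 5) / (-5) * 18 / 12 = 567 / 50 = 11.34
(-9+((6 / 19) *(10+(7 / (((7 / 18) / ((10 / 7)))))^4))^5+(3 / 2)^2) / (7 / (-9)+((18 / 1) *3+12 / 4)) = 144141990513204301076822222755389281526683757 / 161499546986366690024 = 892522568656940801920008.10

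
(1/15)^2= 1/225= 0.00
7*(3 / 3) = 7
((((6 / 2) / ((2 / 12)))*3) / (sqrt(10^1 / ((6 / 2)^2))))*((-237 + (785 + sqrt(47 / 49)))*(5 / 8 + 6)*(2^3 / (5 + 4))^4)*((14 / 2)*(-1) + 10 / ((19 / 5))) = -508125.90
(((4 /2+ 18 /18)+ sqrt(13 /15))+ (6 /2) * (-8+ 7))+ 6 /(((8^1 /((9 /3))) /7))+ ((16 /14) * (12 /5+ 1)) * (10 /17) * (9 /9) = sqrt(195) /15+ 505 /28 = 18.97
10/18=5/9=0.56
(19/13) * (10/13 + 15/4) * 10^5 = 111625000/169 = 660502.96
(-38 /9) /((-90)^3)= 19 /3280500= 0.00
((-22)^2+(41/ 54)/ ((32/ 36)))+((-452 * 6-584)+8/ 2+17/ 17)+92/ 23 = -134503/ 48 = -2802.15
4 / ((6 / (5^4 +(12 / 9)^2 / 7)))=78782 / 189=416.84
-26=-26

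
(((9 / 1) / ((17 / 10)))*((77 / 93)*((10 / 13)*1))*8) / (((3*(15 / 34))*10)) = 2464 / 1209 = 2.04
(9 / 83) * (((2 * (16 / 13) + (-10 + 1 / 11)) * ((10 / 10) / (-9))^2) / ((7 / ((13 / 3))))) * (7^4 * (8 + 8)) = -237.10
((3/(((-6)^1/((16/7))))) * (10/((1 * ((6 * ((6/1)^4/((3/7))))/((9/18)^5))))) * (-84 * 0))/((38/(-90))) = 0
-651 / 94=-6.93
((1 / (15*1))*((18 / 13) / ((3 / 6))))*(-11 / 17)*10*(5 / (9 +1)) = -132 / 221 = -0.60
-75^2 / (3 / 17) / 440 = -6375 / 88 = -72.44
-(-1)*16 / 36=4 / 9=0.44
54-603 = -549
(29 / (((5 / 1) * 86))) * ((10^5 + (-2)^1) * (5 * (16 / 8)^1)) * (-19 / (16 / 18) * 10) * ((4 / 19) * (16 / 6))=-347993040 / 43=-8092861.40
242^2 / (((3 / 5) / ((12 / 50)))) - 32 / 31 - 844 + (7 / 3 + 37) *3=3518278 / 155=22698.57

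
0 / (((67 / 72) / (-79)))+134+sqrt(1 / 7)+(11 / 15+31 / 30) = sqrt(7) / 7+4073 / 30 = 136.14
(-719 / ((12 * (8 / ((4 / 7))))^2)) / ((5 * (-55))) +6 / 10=4657679 / 7761600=0.60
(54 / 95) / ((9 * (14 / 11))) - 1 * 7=-4622 / 665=-6.95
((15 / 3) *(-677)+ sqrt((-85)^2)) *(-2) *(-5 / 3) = -11000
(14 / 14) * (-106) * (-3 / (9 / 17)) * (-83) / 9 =-149566 / 27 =-5539.48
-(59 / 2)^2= -3481 / 4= -870.25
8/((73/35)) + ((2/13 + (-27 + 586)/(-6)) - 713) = -4567597/5694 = -802.18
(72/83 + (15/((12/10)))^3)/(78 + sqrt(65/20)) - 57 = -4959348/155293 - 1297451 * sqrt(13)/8075236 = -32.51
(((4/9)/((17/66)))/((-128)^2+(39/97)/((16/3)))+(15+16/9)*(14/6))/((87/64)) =29242783267136/1015419718305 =28.80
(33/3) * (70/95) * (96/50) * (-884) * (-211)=1378785408/475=2902706.12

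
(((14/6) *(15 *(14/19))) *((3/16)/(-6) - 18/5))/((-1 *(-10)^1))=-9.36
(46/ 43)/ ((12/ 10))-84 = -10721/ 129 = -83.11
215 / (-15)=-43 / 3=-14.33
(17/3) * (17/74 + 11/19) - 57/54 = 22315/6327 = 3.53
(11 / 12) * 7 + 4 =125 / 12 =10.42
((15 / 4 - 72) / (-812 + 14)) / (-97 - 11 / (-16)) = -26 / 29279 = -0.00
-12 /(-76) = 3 /19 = 0.16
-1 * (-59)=59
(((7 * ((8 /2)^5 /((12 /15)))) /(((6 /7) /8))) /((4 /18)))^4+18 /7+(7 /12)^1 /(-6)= 10107872070905930711041247 /504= 20055301727987957760002.47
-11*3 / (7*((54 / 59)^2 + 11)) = -114873 / 288449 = -0.40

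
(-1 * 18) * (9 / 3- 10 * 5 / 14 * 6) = 2322 / 7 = 331.71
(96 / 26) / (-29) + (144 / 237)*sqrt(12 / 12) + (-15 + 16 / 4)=-313309 / 29783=-10.52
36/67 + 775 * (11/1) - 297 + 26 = 553054/67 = 8254.54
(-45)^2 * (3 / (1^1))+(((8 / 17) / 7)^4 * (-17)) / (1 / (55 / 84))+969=7044.00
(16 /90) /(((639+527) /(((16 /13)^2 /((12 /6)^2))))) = 256 /4433715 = 0.00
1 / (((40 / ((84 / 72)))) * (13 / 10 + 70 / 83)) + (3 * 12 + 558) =25362005 / 42696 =594.01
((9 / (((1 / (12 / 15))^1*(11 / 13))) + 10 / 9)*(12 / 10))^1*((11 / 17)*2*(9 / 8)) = 7143 / 425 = 16.81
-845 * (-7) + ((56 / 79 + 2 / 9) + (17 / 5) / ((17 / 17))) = 21043222 / 3555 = 5919.33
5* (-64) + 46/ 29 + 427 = 3149/ 29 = 108.59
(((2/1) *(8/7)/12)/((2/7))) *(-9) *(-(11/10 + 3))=24.60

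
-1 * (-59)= 59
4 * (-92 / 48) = -23 / 3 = -7.67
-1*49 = -49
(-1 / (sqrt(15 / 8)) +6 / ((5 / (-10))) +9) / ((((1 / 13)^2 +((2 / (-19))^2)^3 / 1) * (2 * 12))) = -7950753889 / 376453576-7950753889 * sqrt(30) / 8470205460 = -26.26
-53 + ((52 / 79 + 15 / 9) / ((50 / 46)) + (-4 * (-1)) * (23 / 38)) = -5453138 / 112575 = -48.44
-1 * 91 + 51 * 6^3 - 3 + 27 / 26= 283999 / 26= 10923.04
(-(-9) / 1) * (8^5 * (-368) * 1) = -108527616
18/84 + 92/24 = 85/21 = 4.05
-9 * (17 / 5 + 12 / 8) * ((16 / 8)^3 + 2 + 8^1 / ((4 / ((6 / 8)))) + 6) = -3087 / 4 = -771.75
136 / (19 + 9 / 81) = 306 / 43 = 7.12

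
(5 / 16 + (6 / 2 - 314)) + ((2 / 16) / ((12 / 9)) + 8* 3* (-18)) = -23763 / 32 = -742.59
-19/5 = -3.80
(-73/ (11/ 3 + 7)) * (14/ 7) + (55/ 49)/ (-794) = -4260647/ 311248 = -13.69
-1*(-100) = 100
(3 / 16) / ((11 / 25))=75 / 176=0.43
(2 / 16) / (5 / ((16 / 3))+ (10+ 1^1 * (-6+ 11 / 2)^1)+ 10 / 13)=26 / 2331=0.01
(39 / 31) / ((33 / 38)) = 494 / 341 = 1.45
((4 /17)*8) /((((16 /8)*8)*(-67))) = -2 /1139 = -0.00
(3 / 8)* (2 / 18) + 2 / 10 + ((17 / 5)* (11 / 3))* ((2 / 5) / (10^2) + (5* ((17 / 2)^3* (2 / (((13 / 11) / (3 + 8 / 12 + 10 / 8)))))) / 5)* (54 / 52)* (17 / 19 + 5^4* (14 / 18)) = 238726352423707 / 7410000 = 32216781.70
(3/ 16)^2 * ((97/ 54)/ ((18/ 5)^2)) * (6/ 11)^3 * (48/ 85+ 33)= 153745/ 5792512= 0.03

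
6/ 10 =3/ 5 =0.60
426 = 426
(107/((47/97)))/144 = 1.53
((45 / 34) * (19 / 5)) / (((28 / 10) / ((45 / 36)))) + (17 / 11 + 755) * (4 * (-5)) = -316854735 / 20944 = -15128.66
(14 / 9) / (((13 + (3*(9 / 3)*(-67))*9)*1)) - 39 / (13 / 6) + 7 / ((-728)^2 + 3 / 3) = -232419981344 / 12912024555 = -18.00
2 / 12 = 1 / 6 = 0.17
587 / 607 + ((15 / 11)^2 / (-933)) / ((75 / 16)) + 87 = 2009335164 / 22842017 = 87.97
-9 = -9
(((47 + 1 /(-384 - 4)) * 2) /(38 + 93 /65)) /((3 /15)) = 5926375 /497222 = 11.92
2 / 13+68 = 886 / 13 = 68.15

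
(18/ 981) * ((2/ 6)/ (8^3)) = 1/ 83712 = 0.00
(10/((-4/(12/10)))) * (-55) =165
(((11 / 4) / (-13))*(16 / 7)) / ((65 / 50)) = -440 / 1183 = -0.37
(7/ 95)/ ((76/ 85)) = 119/ 1444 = 0.08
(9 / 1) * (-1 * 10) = -90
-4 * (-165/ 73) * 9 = 81.37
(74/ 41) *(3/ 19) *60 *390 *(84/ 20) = 21818160/ 779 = 28007.91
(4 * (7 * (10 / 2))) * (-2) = -280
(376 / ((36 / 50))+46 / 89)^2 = 273256.14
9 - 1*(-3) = 12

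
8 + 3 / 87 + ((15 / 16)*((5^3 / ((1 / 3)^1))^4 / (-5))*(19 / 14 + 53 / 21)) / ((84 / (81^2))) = -1123971783376.95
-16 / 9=-1.78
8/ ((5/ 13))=104/ 5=20.80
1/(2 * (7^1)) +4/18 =0.29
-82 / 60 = -41 / 30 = -1.37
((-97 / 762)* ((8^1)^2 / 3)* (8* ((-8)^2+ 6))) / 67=-1738240 / 76581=-22.70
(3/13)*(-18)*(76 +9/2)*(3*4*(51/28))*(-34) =3230442/13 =248495.54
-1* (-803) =803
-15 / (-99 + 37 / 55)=825 / 5408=0.15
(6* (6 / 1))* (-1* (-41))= 1476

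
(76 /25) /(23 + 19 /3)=57 /550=0.10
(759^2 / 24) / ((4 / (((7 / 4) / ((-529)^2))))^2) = 17787 / 303177500672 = 0.00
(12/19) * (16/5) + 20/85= 3644/1615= 2.26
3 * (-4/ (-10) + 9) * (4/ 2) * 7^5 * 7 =33177018/ 5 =6635403.60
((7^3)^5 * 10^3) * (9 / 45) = 949512301988600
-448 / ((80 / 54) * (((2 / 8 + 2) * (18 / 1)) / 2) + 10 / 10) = -448 / 31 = -14.45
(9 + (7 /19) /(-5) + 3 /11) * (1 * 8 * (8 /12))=153808 /3135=49.06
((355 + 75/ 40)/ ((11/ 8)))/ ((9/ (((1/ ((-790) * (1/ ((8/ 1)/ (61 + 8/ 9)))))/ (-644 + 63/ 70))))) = 22840/ 3112816223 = 0.00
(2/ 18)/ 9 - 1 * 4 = -323/ 81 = -3.99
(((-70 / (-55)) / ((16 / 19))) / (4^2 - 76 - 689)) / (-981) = 19 / 9237096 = 0.00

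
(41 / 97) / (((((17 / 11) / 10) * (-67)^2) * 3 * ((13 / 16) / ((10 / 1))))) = 721600 / 288692079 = 0.00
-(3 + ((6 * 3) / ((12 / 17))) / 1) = -57 / 2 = -28.50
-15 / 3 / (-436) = 5 / 436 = 0.01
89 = 89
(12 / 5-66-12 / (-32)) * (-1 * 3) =7587 / 40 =189.68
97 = 97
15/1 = 15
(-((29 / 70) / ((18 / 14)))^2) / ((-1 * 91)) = 841 / 737100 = 0.00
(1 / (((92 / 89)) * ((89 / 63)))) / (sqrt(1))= 63 / 92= 0.68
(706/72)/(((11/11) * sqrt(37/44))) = 353 * sqrt(407)/666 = 10.69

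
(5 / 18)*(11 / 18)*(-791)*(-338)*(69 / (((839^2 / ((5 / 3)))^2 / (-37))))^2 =3327859750840625 / 357975422729020341849826098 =0.00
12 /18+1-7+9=11 /3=3.67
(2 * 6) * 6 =72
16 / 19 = 0.84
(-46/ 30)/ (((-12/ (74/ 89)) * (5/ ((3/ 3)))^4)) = 851/ 5006250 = 0.00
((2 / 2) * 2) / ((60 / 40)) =4 / 3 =1.33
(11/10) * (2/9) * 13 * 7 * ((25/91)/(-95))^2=55/295659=0.00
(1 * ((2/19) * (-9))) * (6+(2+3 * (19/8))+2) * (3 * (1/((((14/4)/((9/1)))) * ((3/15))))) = -166455/266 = -625.77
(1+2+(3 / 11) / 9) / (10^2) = 1 / 33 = 0.03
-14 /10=-7 /5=-1.40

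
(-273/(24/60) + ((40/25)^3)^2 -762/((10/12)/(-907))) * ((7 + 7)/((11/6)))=1087662288846/171875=6328216.95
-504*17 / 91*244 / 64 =-9333 / 26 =-358.96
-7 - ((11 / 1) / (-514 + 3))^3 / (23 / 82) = -21482576649 / 3068955113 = -7.00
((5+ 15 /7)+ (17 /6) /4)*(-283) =-2221.89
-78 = -78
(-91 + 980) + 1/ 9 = 8002/ 9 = 889.11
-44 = -44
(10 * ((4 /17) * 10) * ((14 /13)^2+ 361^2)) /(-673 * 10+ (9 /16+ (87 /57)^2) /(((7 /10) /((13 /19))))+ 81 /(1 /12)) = -3383870968912000 /6351010725111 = -532.81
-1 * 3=-3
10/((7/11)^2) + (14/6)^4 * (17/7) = 383729/3969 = 96.68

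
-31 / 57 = -0.54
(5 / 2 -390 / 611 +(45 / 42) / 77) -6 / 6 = 22182 / 25333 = 0.88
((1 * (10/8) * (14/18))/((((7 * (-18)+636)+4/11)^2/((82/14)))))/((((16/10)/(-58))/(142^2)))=-18131090725/1134611856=-15.98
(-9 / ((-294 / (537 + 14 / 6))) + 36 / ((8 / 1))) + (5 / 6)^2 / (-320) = 2371723 / 112896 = 21.01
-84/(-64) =21/16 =1.31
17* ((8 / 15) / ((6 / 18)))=136 / 5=27.20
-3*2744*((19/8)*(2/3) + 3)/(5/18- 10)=3880.80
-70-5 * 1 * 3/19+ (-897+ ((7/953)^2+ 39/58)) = -967935494469/1000846318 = -967.12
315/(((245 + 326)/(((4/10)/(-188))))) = -63/53674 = -0.00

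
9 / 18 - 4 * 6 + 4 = -39 / 2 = -19.50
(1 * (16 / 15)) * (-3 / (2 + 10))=-0.27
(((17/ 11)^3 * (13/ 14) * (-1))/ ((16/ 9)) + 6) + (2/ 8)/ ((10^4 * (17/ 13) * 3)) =77395362371/ 19006680000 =4.07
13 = 13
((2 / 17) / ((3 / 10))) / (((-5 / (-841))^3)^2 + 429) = 0.00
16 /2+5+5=18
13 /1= 13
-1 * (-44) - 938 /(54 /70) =-31642 /27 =-1171.93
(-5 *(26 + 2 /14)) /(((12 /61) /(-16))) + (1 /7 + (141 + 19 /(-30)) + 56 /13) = 29419151 /2730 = 10776.25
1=1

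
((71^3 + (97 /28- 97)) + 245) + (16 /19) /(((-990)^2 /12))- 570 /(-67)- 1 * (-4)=358074.97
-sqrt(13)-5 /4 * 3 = -7.36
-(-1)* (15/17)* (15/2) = 225/34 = 6.62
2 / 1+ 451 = 453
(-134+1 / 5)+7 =-634 / 5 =-126.80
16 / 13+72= 952 / 13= 73.23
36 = 36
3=3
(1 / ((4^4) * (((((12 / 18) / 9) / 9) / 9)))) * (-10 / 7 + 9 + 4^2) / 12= 120285 / 14336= 8.39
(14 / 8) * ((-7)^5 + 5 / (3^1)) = -88228 / 3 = -29409.33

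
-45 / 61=-0.74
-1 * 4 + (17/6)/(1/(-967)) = -16463/6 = -2743.83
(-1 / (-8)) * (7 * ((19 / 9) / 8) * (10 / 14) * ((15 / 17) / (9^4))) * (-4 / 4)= -475 / 21415104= -0.00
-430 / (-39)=430 / 39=11.03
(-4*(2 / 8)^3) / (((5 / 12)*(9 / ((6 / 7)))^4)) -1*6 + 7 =324131 / 324135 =1.00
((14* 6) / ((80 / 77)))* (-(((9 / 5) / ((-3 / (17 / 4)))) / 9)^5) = 765302923 / 5184000000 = 0.15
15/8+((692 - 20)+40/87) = 469337/696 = 674.33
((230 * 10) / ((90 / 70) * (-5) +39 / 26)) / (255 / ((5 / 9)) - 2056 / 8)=-700 / 303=-2.31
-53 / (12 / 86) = -2279 / 6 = -379.83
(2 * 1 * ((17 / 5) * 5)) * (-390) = -13260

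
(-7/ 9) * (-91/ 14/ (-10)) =-91/ 180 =-0.51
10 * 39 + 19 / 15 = 5869 / 15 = 391.27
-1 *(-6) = 6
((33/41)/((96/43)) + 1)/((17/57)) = 5985/1312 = 4.56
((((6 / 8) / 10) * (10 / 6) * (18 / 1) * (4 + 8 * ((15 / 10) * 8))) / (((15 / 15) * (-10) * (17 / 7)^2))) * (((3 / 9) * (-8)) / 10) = 294 / 289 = 1.02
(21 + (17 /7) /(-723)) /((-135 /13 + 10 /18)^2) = 121220658 /557764375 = 0.22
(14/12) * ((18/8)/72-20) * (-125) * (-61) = -11368875/64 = -177638.67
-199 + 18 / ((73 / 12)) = -196.04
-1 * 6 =-6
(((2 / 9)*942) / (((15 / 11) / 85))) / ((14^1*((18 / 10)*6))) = 146795 / 1701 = 86.30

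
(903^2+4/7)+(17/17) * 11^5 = 6835224/7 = 976460.57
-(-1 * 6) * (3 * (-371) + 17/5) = -33288/5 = -6657.60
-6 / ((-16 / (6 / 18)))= 1 / 8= 0.12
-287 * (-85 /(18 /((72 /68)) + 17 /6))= 1230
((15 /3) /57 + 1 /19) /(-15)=-8 /855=-0.01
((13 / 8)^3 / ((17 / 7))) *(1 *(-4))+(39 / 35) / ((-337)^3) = -20600883478409 / 2914852868480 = -7.07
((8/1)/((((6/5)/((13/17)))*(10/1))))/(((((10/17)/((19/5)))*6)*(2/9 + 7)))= 19/250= 0.08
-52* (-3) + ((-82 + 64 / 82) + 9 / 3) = 3189 / 41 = 77.78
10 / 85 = 2 / 17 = 0.12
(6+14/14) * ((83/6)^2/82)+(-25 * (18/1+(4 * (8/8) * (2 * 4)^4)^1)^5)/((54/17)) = -82740247545214884408485731/8856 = -9342846380444318474309.59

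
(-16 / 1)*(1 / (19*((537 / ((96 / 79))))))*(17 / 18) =-0.00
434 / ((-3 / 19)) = -2748.67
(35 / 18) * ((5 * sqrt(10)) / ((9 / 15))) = 875 * sqrt(10) / 54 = 51.24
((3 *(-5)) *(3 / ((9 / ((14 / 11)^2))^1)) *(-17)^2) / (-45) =56644 / 1089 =52.01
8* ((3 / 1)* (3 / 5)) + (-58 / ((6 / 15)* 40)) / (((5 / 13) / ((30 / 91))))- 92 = -11299 / 140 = -80.71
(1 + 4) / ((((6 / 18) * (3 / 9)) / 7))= 315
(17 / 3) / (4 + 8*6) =17 / 156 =0.11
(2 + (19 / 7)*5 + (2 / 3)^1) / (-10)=-341 / 210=-1.62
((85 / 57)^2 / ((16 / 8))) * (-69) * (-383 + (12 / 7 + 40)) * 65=25804484875 / 15162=1701918.27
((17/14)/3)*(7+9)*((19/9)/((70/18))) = 2584/735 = 3.52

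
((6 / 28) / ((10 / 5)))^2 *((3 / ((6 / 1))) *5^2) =225 / 1568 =0.14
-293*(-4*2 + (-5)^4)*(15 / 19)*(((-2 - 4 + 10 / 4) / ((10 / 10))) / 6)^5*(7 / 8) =106343519345 / 12607488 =8434.95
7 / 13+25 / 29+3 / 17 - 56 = -348797 / 6409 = -54.42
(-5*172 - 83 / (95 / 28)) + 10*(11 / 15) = -249982 / 285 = -877.13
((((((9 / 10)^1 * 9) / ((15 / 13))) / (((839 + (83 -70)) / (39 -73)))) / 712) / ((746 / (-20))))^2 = 3956121 / 35554481396281600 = 0.00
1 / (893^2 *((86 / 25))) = 25 / 68580614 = 0.00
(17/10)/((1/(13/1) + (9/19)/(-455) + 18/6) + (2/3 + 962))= 88179/50093066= 0.00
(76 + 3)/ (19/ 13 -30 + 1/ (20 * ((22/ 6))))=-225940/ 81581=-2.77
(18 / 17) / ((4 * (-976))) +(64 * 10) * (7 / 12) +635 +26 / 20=502554953 / 497760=1009.63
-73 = -73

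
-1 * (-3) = 3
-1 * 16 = -16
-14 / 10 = -7 / 5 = -1.40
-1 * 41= -41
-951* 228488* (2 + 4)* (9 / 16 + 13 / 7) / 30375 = -103855.65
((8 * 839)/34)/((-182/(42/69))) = -0.66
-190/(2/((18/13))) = -1710/13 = -131.54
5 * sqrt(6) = 12.25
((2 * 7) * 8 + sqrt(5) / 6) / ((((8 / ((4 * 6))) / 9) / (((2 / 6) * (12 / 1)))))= 18 * sqrt(5) + 12096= 12136.25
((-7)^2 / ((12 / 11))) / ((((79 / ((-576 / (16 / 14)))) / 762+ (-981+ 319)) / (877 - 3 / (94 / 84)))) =-708860660508 / 11949273185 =-59.32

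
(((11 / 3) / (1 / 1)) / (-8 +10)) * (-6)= -11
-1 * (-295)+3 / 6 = 591 / 2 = 295.50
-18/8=-2.25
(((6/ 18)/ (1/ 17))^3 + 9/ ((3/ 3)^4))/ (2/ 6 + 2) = 5156/ 63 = 81.84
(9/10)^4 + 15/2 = 81561/10000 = 8.16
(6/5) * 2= 2.40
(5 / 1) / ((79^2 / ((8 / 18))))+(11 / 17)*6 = 3707494 / 954873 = 3.88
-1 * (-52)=52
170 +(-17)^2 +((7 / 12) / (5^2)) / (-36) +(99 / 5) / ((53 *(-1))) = 262517389 / 572400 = 458.63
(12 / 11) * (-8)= -8.73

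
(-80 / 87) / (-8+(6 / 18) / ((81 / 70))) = 3240 / 27173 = 0.12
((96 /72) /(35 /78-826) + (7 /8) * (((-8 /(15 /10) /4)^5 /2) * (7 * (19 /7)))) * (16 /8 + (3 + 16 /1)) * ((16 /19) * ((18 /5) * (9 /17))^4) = -74573636147509248 /9123677438125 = -8173.64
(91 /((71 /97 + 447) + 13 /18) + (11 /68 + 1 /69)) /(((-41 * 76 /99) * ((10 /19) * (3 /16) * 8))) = -15323384329 /1004183122480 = -0.02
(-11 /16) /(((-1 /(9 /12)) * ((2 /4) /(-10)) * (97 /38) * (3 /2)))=-1045 /388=-2.69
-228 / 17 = -13.41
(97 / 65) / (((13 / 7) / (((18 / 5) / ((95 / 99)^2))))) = 3.14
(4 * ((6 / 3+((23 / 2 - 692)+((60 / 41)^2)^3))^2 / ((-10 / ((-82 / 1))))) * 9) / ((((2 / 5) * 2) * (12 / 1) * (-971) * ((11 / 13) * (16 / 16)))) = -1573855363569769328282183391 / 94049030204179993573136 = -16734.41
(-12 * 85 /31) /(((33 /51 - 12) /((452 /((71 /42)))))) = 329182560 /424793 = 774.92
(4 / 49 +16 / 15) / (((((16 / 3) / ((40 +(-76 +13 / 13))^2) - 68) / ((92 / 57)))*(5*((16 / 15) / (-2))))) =24265 / 2373898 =0.01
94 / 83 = 1.13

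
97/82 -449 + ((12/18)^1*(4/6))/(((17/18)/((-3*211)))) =-1039505/1394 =-745.70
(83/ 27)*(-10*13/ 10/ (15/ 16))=-42.63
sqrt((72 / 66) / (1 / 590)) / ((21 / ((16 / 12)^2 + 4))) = 104* sqrt(19470) / 2079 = 6.98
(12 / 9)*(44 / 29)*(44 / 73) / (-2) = -3872 / 6351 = -0.61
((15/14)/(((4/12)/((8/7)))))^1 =180/49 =3.67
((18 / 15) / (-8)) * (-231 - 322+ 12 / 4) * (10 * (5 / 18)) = 1375 / 6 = 229.17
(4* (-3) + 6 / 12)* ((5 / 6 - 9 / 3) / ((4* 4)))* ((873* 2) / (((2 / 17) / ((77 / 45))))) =37964927 / 960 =39546.80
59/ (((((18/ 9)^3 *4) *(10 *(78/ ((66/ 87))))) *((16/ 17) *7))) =11033/ 40535040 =0.00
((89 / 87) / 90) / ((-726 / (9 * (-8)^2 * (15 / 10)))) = -712 / 52635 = -0.01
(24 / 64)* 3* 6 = 27 / 4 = 6.75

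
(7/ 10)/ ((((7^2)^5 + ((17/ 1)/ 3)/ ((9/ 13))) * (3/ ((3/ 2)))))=189/ 152536638880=0.00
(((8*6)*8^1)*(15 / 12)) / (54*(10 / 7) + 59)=3360 / 953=3.53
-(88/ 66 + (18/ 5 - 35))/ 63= 451/ 945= 0.48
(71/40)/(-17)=-71/680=-0.10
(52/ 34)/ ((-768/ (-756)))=819/ 544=1.51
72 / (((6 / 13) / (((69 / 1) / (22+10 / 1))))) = 2691 / 8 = 336.38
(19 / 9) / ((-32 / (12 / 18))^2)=19 / 20736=0.00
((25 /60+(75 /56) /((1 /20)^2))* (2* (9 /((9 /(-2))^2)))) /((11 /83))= 7475810 /2079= 3595.87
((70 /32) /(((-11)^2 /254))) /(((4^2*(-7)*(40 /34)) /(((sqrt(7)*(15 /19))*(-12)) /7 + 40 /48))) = -10795 /371712 + 97155*sqrt(7) /2059904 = 0.10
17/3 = 5.67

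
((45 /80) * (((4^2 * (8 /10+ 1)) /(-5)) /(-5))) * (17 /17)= 81 /125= 0.65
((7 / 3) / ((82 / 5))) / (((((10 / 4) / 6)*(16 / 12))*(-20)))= -21 / 1640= -0.01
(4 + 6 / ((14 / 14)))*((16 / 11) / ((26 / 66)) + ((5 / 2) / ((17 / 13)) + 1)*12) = 386.33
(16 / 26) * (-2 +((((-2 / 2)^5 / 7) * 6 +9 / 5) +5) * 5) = 1552 / 91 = 17.05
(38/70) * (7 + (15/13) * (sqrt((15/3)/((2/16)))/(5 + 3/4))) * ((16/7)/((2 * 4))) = 912 * sqrt(10)/14651 + 38/35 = 1.28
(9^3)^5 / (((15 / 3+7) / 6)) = 205891132094649 / 2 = 102945566047324.50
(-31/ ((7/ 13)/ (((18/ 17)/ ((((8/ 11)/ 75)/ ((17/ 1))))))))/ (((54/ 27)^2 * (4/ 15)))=-44884125/ 448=-100187.78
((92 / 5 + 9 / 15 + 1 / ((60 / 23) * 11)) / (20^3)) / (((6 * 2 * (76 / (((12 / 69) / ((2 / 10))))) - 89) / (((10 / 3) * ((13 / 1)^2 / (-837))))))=-2123147 / 1272510518400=-0.00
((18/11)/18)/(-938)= -1/10318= -0.00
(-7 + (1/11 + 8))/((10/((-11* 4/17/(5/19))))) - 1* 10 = -11.07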